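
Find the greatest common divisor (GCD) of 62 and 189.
1

Using the Euclidean algorithm:
62 = 0 × 189 + 62
189 = 3 × 62 + 3
62 = 20 × 3 + 2
3 = 1 × 2 + 1
2 = 2 × 1 + 0

GCD(62, 189) = 1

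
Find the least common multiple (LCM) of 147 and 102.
4998

First find GCD(147, 102) using the Euclidean algorithm:
147 = 1 × 102 + 45
102 = 2 × 45 + 12
45 = 3 × 12 + 9
12 = 1 × 9 + 3
9 = 3 × 3 + 0
GCD(147, 102) = 3

LCM formula: LCM(a, b) = (a × b) / GCD(a, b)
LCM(147, 102) = (147 × 102) / 3
LCM(147, 102) = 14994 / 3
LCM(147, 102) = 4998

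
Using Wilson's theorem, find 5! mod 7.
(6)! = (5)! × (6) ≡ -1 (mod 7). So (5)! ≡ -1 × (6)^(-1) ≡ (-1)×(-1) = 1 (mod 7)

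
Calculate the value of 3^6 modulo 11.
6 = 4 + 2 (binary 110). Repeated squaring mod 11: 3^1 ≡ 3; 3^2 ≡ 3² = 9 ≡ 9; 3^4 ≡ 9² = 81 ≡ 4. Multiply: 3^6 = 3^4 × 3^2 ≡ 4 × 9 (mod 11): 4 × 9 = 36 ≡ 3. So 3^6 ≡ 3 (mod 11).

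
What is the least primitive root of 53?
2

A primitive root g modulo p has order p-1 = 52
Prime divisors of 52: [2, 13]
g is a primitive root iff g^(52/q) ≢ 1 (mod 53) for each prime divisor q
Testing small values:
  g = 2: 2^26 ≡ 52, 2^4 ≡ 16 (mod 53) → none is 1, primitive root!
The smallest primitive root is 2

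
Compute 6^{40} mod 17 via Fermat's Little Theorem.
16

By Fermat's Little Theorem, a^(p-1) ≡ 1 (mod p) for prime p and gcd(a, p) = 1
Here p = 17, so 6^16 ≡ 1 (mod 17)
We can reduce the exponent: 40 mod 16 = 8
So 6^40 ≡ 6^8 (mod 17)
Computing: 6^8 mod 17 = 16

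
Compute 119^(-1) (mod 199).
119^(-1) ≡ 97 (mod 199). Verification: 119 × 97 = 11543 ≡ 1 (mod 199)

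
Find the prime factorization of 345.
3 × 5 × 23

Divide by primes starting from smallest:
345 ÷ 3 = 115
115 ÷ 5 = 23
23 ÷ 23 = 1

345 = 3 × 5 × 23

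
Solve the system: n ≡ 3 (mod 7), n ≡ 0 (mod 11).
M = 7 × 11 = 77. M₁ = 11, y₁ ≡ 2 (mod 7). M₂ = 7, y₂ ≡ 8 (mod 11). n = 3×11×2 + 0×7×8 ≡ 66 (mod 77)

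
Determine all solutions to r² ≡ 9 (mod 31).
The square roots of 9 mod 31 are 28 and 3. Verify: 28² = 784 ≡ 9 (mod 31)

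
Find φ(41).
40

Prime factorization: 41 = 41
Using the formula φ(n) = n × Π(1 - 1/p) for each prime factor p:
φ(41) = 41 × (1 - 1/41)
φ(41) = 40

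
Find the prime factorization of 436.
2^2 × 109

Divide by primes starting from smallest:
436 ÷ 2 = 218
218 ÷ 2 = 109
109 ÷ 109 = 1

436 = 2^2 × 109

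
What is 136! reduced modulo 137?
By Wilson's theorem, (136)! ≡ -1 ≡ 136 (mod 137)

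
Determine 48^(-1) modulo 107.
48^(-1) ≡ 29 (mod 107). Verification: 48 × 29 = 1392 ≡ 1 (mod 107)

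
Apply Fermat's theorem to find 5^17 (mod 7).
By Fermat: 5^{6} ≡ 1 (mod 7). 17 = 2×6 + 5. So 5^{17} ≡ 5^{5} ≡ 3 (mod 7)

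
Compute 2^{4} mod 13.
3

Using successive squaring:
Binary expansion of 4: 100
Powers of 2 mod 13 (each is the square of the previous):
  2^1 ≡ 2 (mod 13)
  2^2 ≡ 2² = 4 ≡ 4 (mod 13)
  2^4 ≡ 4² = 16 ≡ 3 (mod 13)
4 is a power of 2, so 2^4 is the last square: ≡ 3 (mod 13)
Result: 2^4 ≡ 3 (mod 13)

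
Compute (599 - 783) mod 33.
14

(599 - 783) = -184
-184 mod 33 = 14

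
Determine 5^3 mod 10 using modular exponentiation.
3 = 2 + 1 (binary 11). Repeated squaring mod 10: 5^1 ≡ 5; 5^2 ≡ 5² = 25 ≡ 5. Multiply: 5^3 = 5^2 × 5^1 ≡ 5 × 5 (mod 10): 5 × 5 = 25 ≡ 5. So 5^3 ≡ 5 (mod 10).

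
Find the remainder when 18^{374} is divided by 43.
By Fermat: 18^{42} ≡ 1 (mod 43). 374 = 8×42 + 38. So 18^{374} ≡ 18^{38} ≡ 10 (mod 43)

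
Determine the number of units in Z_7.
6

Prime factorization: 7 = 7
Using the formula φ(n) = n × Π(1 - 1/p) for each prime factor p:
φ(7) = 7 × (1 - 1/7)
φ(7) = 6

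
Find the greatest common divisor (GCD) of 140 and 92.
4

Using the Euclidean algorithm:
140 = 1 × 92 + 48
92 = 1 × 48 + 44
48 = 1 × 44 + 4
44 = 11 × 4 + 0

GCD(140, 92) = 4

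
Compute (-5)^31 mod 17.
Using Fermat: (-5)^{16} ≡ 1 (mod 17). 31 ≡ 15 (mod 16). So (-5)^{31} ≡ (-5)^{15} ≡ 10 (mod 17)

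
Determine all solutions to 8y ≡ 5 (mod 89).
34

Since gcd(8, 89) = 1 divides 5, a solution exists.
Multiply both sides by the inverse of 8 mod 89:
  8^(-1) mod 89 = 78
  x ≡ 78 × 5 ≡ 390 ≡ 34 (mod 89)
Verification: 8 × 34 = 272 = 3 × 89 + 5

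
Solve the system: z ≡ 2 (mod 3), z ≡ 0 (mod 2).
M = 3 × 2 = 6. M₁ = 2, y₁ ≡ 2 (mod 3). M₂ = 3, y₂ ≡ 1 (mod 2). z = 2×2×2 + 0×3×1 ≡ 2 (mod 6)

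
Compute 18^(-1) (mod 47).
34

Using Extended Euclidean Algorithm:
gcd(18, 47) = 1
Bezout coefficients: 18 × -13 + 47 × 5 = 1
So 18 × -13 ≡ 1 (mod 47)
The inverse is -13 mod 47 = 34
Verification: 18 × 34 = 612 = 13 × 47 + 1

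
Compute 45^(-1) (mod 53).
45^(-1) ≡ 33 (mod 53). Verification: 45 × 33 = 1485 ≡ 1 (mod 53)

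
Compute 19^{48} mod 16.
1

Using successive squaring:
Binary expansion of 48: 110000
Powers of 19 mod 16 (each is the square of the previous):
  19^1 ≡ 3 (mod 16)
  19^2 ≡ 3² = 9 ≡ 9 (mod 16)
  19^4 ≡ 9² = 81 ≡ 1 (mod 16)
  19^8 ≡ 1² = 1 ≡ 1 (mod 16)
  19^16 ≡ 1² = 1 ≡ 1 (mod 16)
  19^32 ≡ 1² = 1 ≡ 1 (mod 16)
48 = 32 + 16, so 19^48 = 19^32 × 19^16 ≡ 1 × 1 (mod 16)
Multiplying step by step:
  1 × 1 = 1 ≡ 1 (mod 16)
Result: 19^48 ≡ 1 (mod 16)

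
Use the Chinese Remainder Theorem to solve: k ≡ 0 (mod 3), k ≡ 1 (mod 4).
M = 3 × 4 = 12. M₁ = 4, y₁ ≡ 1 (mod 3). M₂ = 3, y₂ ≡ 3 (mod 4). k = 0×4×1 + 1×3×3 ≡ 9 (mod 12)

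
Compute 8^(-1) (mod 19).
12

Using Extended Euclidean Algorithm:
gcd(8, 19) = 1
Bezout coefficients: 8 × -7 + 19 × 3 = 1
So 8 × -7 ≡ 1 (mod 19)
The inverse is -7 mod 19 = 12
Verification: 8 × 12 = 96 = 5 × 19 + 1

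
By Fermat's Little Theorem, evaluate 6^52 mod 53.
By Fermat's Little Theorem, 6^{52} ≡ 1 (mod 53) since 53 is prime and gcd(6, 53) = 1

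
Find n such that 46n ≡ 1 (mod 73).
46^(-1) ≡ 27 (mod 73). Verification: 46 × 27 = 1242 ≡ 1 (mod 73)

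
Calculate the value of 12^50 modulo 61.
Using repeated squaring. 50 = 32 + 16 + 2 (binary 110010). Repeated squaring mod 61: 12^1 ≡ 12; 12^2 ≡ 12² = 144 ≡ 22; 12^4 ≡ 22² = 484 ≡ 57; 12^8 ≡ 57² = 3249 ≡ 16; 12^16 ≡ 16² = 256 ≡ 12; 12^32 ≡ 12² = 144 ≡ 22. Multiply: 12^50 = 12^32 × 12^16 × 12^2 ≡ 22 × 12 × 22 (mod 61): 22 × 12 = 264 ≡ 20; 20 × 22 = 440 ≡ 13. So 12^50 ≡ 13 (mod 61).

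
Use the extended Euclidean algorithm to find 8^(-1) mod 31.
Extended GCD: 8(4) + 31(-1) = 1. So 8^(-1) ≡ 4 ≡ 4 (mod 31). Verify: 8 × 4 = 32 ≡ 1 (mod 31)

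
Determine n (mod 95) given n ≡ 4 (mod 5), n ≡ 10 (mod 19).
29

Using the Chinese Remainder Theorem:
M = product of moduli = 95
For equation 1: M_1 = 19, 19 ≡ 4 (mod 5), inverse of 19 mod 5 is 4 (check: 4 × 4 = 16 ≡ 1 (mod 5))
For equation 2: M_2 = 5, 5 ≡ 5 (mod 19), inverse of 5 mod 19 is 4 (check: 5 × 4 = 20 ≡ 1 (mod 19))
Combine: n ≡ Σ r_i×M_i×(M_i⁻¹ mod m_i) = 4×19×4 + 10×5×4 = 304 + 200 = 504
504 mod 95 = 29
n ≡ 29 (mod 95)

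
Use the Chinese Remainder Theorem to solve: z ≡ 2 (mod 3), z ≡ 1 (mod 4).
M = 3 × 4 = 12. M₁ = 4, y₁ ≡ 1 (mod 3). M₂ = 3, y₂ ≡ 3 (mod 4). z = 2×4×1 + 1×3×3 ≡ 5 (mod 12)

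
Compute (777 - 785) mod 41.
33

(777 - 785) = -8
-8 mod 41 = 33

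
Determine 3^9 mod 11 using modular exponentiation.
9 = 8 + 1 (binary 1001). Repeated squaring mod 11: 3^1 ≡ 3; 3^2 ≡ 3² = 9 ≡ 9; 3^4 ≡ 9² = 81 ≡ 4; 3^8 ≡ 4² = 16 ≡ 5. Multiply: 3^9 = 3^8 × 3^1 ≡ 5 × 3 (mod 11): 5 × 3 = 15 ≡ 4. So 3^9 ≡ 4 (mod 11).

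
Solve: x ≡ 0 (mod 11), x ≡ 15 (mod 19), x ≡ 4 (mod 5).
M = 11 × 19 × 5 = 1045. M₁ = 95, y₁ ≡ 8 (mod 11). M₂ = 55, y₂ ≡ 9 (mod 19). M₃ = 209, y₃ ≡ 4 (mod 5). x = 0×95×8 + 15×55×9 + 4×209×4 ≡ 319 (mod 1045)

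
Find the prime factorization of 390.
2 × 3 × 5 × 13

Divide by primes starting from smallest:
390 ÷ 2 = 195
195 ÷ 3 = 65
65 ÷ 5 = 13
13 ÷ 13 = 1

390 = 2 × 3 × 5 × 13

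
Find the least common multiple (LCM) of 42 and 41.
1722

First find GCD(42, 41) using the Euclidean algorithm:
42 = 1 × 41 + 1
41 = 41 × 1 + 0
GCD(42, 41) = 1

LCM formula: LCM(a, b) = (a × b) / GCD(a, b)
LCM(42, 41) = (42 × 41) / 1
LCM(42, 41) = 1722 / 1
LCM(42, 41) = 1722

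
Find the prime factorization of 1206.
2 × 3^2 × 67

Divide by primes starting from smallest:
1206 ÷ 2 = 603
603 ÷ 3 = 201
201 ÷ 3 = 67
67 ÷ 67 = 1

1206 = 2 × 3^2 × 67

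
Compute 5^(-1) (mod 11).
5^(-1) ≡ 9 (mod 11). Verification: 5 × 9 = 45 ≡ 1 (mod 11)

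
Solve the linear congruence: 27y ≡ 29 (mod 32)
7

Since gcd(27, 32) = 1 divides 29, a solution exists.
Multiply both sides by the inverse of 27 mod 32:
  27^(-1) mod 32 = 19
  x ≡ 19 × 29 ≡ 551 ≡ 7 (mod 32)
Verification: 27 × 7 = 189 = 5 × 32 + 29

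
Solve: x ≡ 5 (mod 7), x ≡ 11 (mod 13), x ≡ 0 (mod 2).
M = 7 × 13 × 2 = 182. M₁ = 26, y₁ ≡ 3 (mod 7). M₂ = 14, y₂ ≡ 1 (mod 13). M₃ = 91, y₃ ≡ 1 (mod 2). x = 5×26×3 + 11×14×1 + 0×91×1 ≡ 180 (mod 182)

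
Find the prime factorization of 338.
2 × 13^2

Divide by primes starting from smallest:
338 ÷ 2 = 169
169 ÷ 13 = 13
13 ÷ 13 = 1

338 = 2 × 13^2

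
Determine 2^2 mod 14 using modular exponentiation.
2 = 2 (binary 10). Repeated squaring mod 14: 2^1 ≡ 2; 2^2 ≡ 2² = 4 ≡ 4. So 2^2 ≡ 4 (mod 14).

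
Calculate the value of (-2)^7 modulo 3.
(-2) ≡ 1 (mod 3). 7 = 4 + 2 + 1 (binary 111). Repeated squaring mod 3: 1^1 ≡ 1; 1^2 ≡ 1² = 1 ≡ 1; 1^4 ≡ 1² = 1 ≡ 1. Multiply: (-2)^7 ≡ 1^4 × 1^2 × 1^1 ≡ 1 × 1 × 1 (mod 3): 1 × 1 = 1 ≡ 1; 1 × 1 = 1 ≡ 1. So (-2)^7 ≡ 1 (mod 3).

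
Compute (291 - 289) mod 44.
2

(291 - 289) = 2
2 mod 44 = 2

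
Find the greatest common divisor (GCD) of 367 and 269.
1

Using the Euclidean algorithm:
367 = 1 × 269 + 98
269 = 2 × 98 + 73
98 = 1 × 73 + 25
73 = 2 × 25 + 23
25 = 1 × 23 + 2
23 = 11 × 2 + 1
2 = 2 × 1 + 0

GCD(367, 269) = 1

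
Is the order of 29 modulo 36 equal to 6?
Yes, ord_36(29) = 6.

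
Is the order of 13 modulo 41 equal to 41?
No, the actual order is 40, not 41.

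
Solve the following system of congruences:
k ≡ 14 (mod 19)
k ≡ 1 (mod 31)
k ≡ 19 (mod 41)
23840

Using the Chinese Remainder Theorem:
M = product of moduli = 24149
For equation 1: M_1 = 1271, 1271 ≡ 17 (mod 19), inverse of 1271 mod 19 is 9 (check: 17 × 9 = 153 ≡ 1 (mod 19))
For equation 2: M_2 = 779, 779 ≡ 4 (mod 31), inverse of 779 mod 31 is 8 (check: 4 × 8 = 32 ≡ 1 (mod 31))
For equation 3: M_3 = 589, 589 ≡ 15 (mod 41), inverse of 589 mod 41 is 11 (check: 15 × 11 = 165 ≡ 1 (mod 41))
Combine: k ≡ Σ r_i×M_i×(M_i⁻¹ mod m_i) = 14×1271×9 + 1×779×8 + 19×589×11 = 160146 + 6232 + 123101 = 289479
289479 mod 24149 = 23840
k ≡ 23840 (mod 24149)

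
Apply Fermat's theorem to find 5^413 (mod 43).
By Fermat: 5^{42} ≡ 1 (mod 43). 413 ≡ 35 (mod 42). So 5^{413} ≡ 5^{35} ≡ 7 (mod 43)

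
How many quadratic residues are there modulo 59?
For prime 59, there are (p-1)/2 = (59-1)/2 = 29 quadratic residues (excluding 0).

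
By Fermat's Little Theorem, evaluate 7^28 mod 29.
By Fermat's Little Theorem, 7^{28} ≡ 1 (mod 29) since 29 is prime and gcd(7, 29) = 1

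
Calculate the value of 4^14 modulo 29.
Using repeated squaring. 14 = 8 + 4 + 2 (binary 1110). Repeated squaring mod 29: 4^1 ≡ 4; 4^2 ≡ 4² = 16 ≡ 16; 4^4 ≡ 16² = 256 ≡ 24; 4^8 ≡ 24² = 576 ≡ 25. Multiply: 4^14 = 4^8 × 4^4 × 4^2 ≡ 25 × 24 × 16 (mod 29): 25 × 24 = 600 ≡ 20; 20 × 16 = 320 ≡ 1. So 4^14 ≡ 1 (mod 29).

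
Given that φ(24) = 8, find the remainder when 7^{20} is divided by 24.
By Euler: 7^{8} ≡ 1 (mod 24) since gcd(7, 24) = 1. 20 = 2×8 + 4. So 7^{20} ≡ 7^{4} ≡ 1 (mod 24)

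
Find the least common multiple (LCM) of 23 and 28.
644

First find GCD(23, 28) using the Euclidean algorithm:
23 = 0 × 28 + 23
28 = 1 × 23 + 5
23 = 4 × 5 + 3
5 = 1 × 3 + 2
3 = 1 × 2 + 1
2 = 2 × 1 + 0
GCD(23, 28) = 1

LCM formula: LCM(a, b) = (a × b) / GCD(a, b)
LCM(23, 28) = (23 × 28) / 1
LCM(23, 28) = 644 / 1
LCM(23, 28) = 644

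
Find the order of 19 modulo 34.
Powers of 19 mod 34: 19^1≡19, 19^2≡21, 19^3≡25, 19^4≡33, 19^5≡15, 19^6≡13, 19^7≡9, 19^8≡1. Order = 8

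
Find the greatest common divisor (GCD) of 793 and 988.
13

Using the Euclidean algorithm:
793 = 0 × 988 + 793
988 = 1 × 793 + 195
793 = 4 × 195 + 13
195 = 15 × 13 + 0

GCD(793, 988) = 13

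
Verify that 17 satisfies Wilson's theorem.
(16)! mod 17 = 16. Since this equals -1 (mod 17), Wilson confirms 17 is prime.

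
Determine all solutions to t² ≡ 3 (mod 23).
The square roots of 3 mod 23 are 16 and 7. Verify: 16² = 256 ≡ 3 (mod 23)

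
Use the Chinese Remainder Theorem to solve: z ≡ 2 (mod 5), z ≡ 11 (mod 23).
M = 5 × 23 = 115. M₁ = 23, y₁ ≡ 2 (mod 5). M₂ = 5, y₂ ≡ 14 (mod 23). z = 2×23×2 + 11×5×14 ≡ 57 (mod 115)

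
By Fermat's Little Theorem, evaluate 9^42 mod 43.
By Fermat's Little Theorem, 9^{42} ≡ 1 (mod 43) since 43 is prime and gcd(9, 43) = 1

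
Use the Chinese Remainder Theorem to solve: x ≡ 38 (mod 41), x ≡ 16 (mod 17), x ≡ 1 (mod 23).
8074

Using the Chinese Remainder Theorem:
M = product of moduli = 16031
For equation 1: M_1 = 391, 391 ≡ 22 (mod 41), inverse of 391 mod 41 is 28 (check: 22 × 28 = 616 ≡ 1 (mod 41))
For equation 2: M_2 = 943, 943 ≡ 8 (mod 17), inverse of 943 mod 17 is 15 (check: 8 × 15 = 120 ≡ 1 (mod 17))
For equation 3: M_3 = 697, 697 ≡ 7 (mod 23), inverse of 697 mod 23 is 10 (check: 7 × 10 = 70 ≡ 1 (mod 23))
Combine: x ≡ Σ r_i×M_i×(M_i⁻¹ mod m_i) = 38×391×28 + 16×943×15 + 1×697×10 = 416024 + 226320 + 6970 = 649314
649314 mod 16031 = 8074
x ≡ 8074 (mod 16031)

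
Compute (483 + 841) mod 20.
4

(483 + 841) = 1324
1324 mod 20 = 4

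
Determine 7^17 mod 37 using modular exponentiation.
Using repeated squaring. 17 = 16 + 1 (binary 10001). Repeated squaring mod 37: 7^1 ≡ 7; 7^2 ≡ 7² = 49 ≡ 12; 7^4 ≡ 12² = 144 ≡ 33; 7^8 ≡ 33² = 1089 ≡ 16; 7^16 ≡ 16² = 256 ≡ 34. Multiply: 7^17 = 7^16 × 7^1 ≡ 34 × 7 (mod 37): 34 × 7 = 238 ≡ 16. So 7^17 ≡ 16 (mod 37).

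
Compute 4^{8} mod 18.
16

Using successive squaring:
Binary expansion of 8: 1000
Powers of 4 mod 18 (each is the square of the previous):
  4^1 ≡ 4 (mod 18)
  4^2 ≡ 4² = 16 ≡ 16 (mod 18)
  4^4 ≡ 16² = 256 ≡ 4 (mod 18)
  4^8 ≡ 4² = 16 ≡ 16 (mod 18)
8 is a power of 2, so 4^8 is the last square: ≡ 16 (mod 18)
Result: 4^8 ≡ 16 (mod 18)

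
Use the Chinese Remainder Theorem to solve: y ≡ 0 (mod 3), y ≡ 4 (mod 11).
M = 3 × 11 = 33. M₁ = 11, y₁ ≡ 2 (mod 3). M₂ = 3, y₂ ≡ 4 (mod 11). y = 0×11×2 + 4×3×4 ≡ 15 (mod 33)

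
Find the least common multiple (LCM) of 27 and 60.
540

First find GCD(27, 60) using the Euclidean algorithm:
27 = 0 × 60 + 27
60 = 2 × 27 + 6
27 = 4 × 6 + 3
6 = 2 × 3 + 0
GCD(27, 60) = 3

LCM formula: LCM(a, b) = (a × b) / GCD(a, b)
LCM(27, 60) = (27 × 60) / 3
LCM(27, 60) = 1620 / 3
LCM(27, 60) = 540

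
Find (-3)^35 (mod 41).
Using repeated squaring. (-3) ≡ 38 (mod 41). 35 = 32 + 2 + 1 (binary 100011). Repeated squaring mod 41: 38^1 ≡ 38; 38^2 ≡ 38² = 1444 ≡ 9; 38^4 ≡ 9² = 81 ≡ 40; 38^8 ≡ 40² = 1600 ≡ 1; 38^16 ≡ 1² = 1 ≡ 1; 38^32 ≡ 1² = 1 ≡ 1. Multiply: (-3)^35 ≡ 38^32 × 38^2 × 38^1 ≡ 1 × 9 × 38 (mod 41): 1 × 9 = 9 ≡ 9; 9 × 38 = 342 ≡ 14. So (-3)^35 ≡ 14 (mod 41).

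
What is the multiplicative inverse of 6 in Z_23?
6^(-1) ≡ 4 (mod 23). Verification: 6 × 4 = 24 ≡ 1 (mod 23)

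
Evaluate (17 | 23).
(17/23) = 17^{11} mod 23 = -1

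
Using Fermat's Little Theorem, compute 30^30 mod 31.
By Fermat's Little Theorem, 30^{30} ≡ 1 (mod 31) since 31 is prime and gcd(30, 31) = 1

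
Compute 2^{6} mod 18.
10

Using successive squaring:
Binary expansion of 6: 110
Powers of 2 mod 18 (each is the square of the previous):
  2^1 ≡ 2 (mod 18)
  2^2 ≡ 2² = 4 ≡ 4 (mod 18)
  2^4 ≡ 4² = 16 ≡ 16 (mod 18)
6 = 4 + 2, so 2^6 = 2^4 × 2^2 ≡ 16 × 4 (mod 18)
Multiplying step by step:
  16 × 4 = 64 ≡ 10 (mod 18)
Result: 2^6 ≡ 10 (mod 18)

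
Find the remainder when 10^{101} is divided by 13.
By Fermat: 10^{12} ≡ 1 (mod 13). 101 = 8×12 + 5. So 10^{101} ≡ 10^{5} ≡ 4 (mod 13)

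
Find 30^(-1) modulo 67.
38

Using Extended Euclidean Algorithm:
gcd(30, 67) = 1
Bezout coefficients: 30 × -29 + 67 × 13 = 1
So 30 × -29 ≡ 1 (mod 67)
The inverse is -29 mod 67 = 38
Verification: 30 × 38 = 1140 = 17 × 67 + 1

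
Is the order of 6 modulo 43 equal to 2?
No, the actual order is 3, not 2.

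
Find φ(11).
10

Prime factorization: 11 = 11
Using the formula φ(n) = n × Π(1 - 1/p) for each prime factor p:
φ(11) = 11 × (1 - 1/11)
φ(11) = 10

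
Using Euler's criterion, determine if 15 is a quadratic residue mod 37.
By Euler's criterion: 15^{18} ≡ 36 (mod 37). Since this equals -1 (≡ 36), 15 is not a QR.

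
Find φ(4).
2

Prime factorization: 4 = 2^2
Using the formula φ(n) = n × Π(1 - 1/p) for each prime factor p:
φ(4) = 4 × (1 - 1/2)
φ(4) = 2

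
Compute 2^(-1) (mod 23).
12

Using Extended Euclidean Algorithm:
gcd(2, 23) = 1
Bezout coefficients: 2 × -11 + 23 × 1 = 1
So 2 × -11 ≡ 1 (mod 23)
The inverse is -11 mod 23 = 12
Verification: 2 × 12 = 24 = 1 × 23 + 1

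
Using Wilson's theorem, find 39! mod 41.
(40)! = (39)! × (40) ≡ -1 (mod 41). So (39)! ≡ -1 × (40)^(-1) ≡ (-1)×(-1) = 1 (mod 41)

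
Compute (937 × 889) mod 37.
12

(937 × 889) = 832993
832993 mod 37 = 12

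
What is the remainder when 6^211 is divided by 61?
Using Fermat: 6^{60} ≡ 1 (mod 61). 211 ≡ 31 (mod 60). So 6^{211} ≡ 6^{31} ≡ 55 (mod 61)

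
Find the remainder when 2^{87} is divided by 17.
By Fermat: 2^{16} ≡ 1 (mod 17). 87 = 5×16 + 7. So 2^{87} ≡ 2^{7} ≡ 9 (mod 17)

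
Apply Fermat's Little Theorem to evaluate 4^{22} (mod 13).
9

By Fermat's Little Theorem, a^(p-1) ≡ 1 (mod p) for prime p and gcd(a, p) = 1
Here p = 13, so 4^12 ≡ 1 (mod 13)
We can reduce the exponent: 22 mod 12 = 10
So 4^22 ≡ 4^10 (mod 13)
Computing: 4^10 mod 13 = 9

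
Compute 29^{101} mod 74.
51

Using successive squaring:
Binary expansion of 101: 1100101
Powers of 29 mod 74 (each is the square of the previous):
  29^1 ≡ 29 (mod 74)
  29^2 ≡ 29² = 841 ≡ 27 (mod 74)
  29^4 ≡ 27² = 729 ≡ 63 (mod 74)
  29^8 ≡ 63² = 3969 ≡ 47 (mod 74)
  29^16 ≡ 47² = 2209 ≡ 63 (mod 74)
  29^32 ≡ 63² = 3969 ≡ 47 (mod 74)
  29^64 ≡ 47² = 2209 ≡ 63 (mod 74)
101 = 64 + 32 + 4 + 1, so 29^101 = 29^64 × 29^32 × 29^4 × 29^1 ≡ 63 × 47 × 63 × 29 (mod 74)
Multiplying step by step:
  63 × 47 = 2961 ≡ 1 (mod 74)
  1 × 63 = 63 ≡ 63 (mod 74)
  63 × 29 = 1827 ≡ 51 (mod 74)
Result: 29^101 ≡ 51 (mod 74)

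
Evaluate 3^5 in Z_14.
5 = 4 + 1 (binary 101). Repeated squaring mod 14: 3^1 ≡ 3; 3^2 ≡ 3² = 9 ≡ 9; 3^4 ≡ 9² = 81 ≡ 11. Multiply: 3^5 = 3^4 × 3^1 ≡ 11 × 3 (mod 14): 11 × 3 = 33 ≡ 5. So 3^5 ≡ 5 (mod 14).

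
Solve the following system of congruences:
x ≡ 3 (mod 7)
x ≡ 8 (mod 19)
122

Using the Chinese Remainder Theorem:
M = product of moduli = 133
For equation 1: M_1 = 19, 19 ≡ 5 (mod 7), inverse of 19 mod 7 is 3 (check: 5 × 3 = 15 ≡ 1 (mod 7))
For equation 2: M_2 = 7, 7 ≡ 7 (mod 19), inverse of 7 mod 19 is 11 (check: 7 × 11 = 77 ≡ 1 (mod 19))
Combine: x ≡ Σ r_i×M_i×(M_i⁻¹ mod m_i) = 3×19×3 + 8×7×11 = 171 + 616 = 787
787 mod 133 = 122
x ≡ 122 (mod 133)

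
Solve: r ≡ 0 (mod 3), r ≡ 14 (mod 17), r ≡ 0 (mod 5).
M = 3 × 17 × 5 = 255. M₁ = 85, y₁ ≡ 1 (mod 3). M₂ = 15, y₂ ≡ 8 (mod 17). M₃ = 51, y₃ ≡ 1 (mod 5). r = 0×85×1 + 14×15×8 + 0×51×1 ≡ 150 (mod 255)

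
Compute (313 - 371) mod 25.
17

(313 - 371) = -58
-58 mod 25 = 17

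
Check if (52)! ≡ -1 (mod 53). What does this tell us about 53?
(52)! mod 53 = 52. Since this equals -1 (mod 53), Wilson confirms 53 is prime.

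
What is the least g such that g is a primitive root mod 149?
p - 1 = 148 has prime divisors 2, 37. h is a primitive root mod 149 iff h^(148/q) ≢ 1 (mod 149) for each such q.
h = 2: 2^74 ≡ 148, 2^4 ≡ 16 (mod 149); none is 1, so 2 has order 148 and is a primitive root.
The smallest primitive root mod 149 is g = 2.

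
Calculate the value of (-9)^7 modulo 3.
(-9) ≡ 0 (mod 3). 7 = 4 + 2 + 1 (binary 111). Repeated squaring mod 3: 0^1 ≡ 0; 0^2 ≡ 0² = 0 ≡ 0; 0^4 ≡ 0² = 0 ≡ 0. Multiply: (-9)^7 ≡ 0^4 × 0^2 × 0^1 ≡ 0 × 0 × 0 (mod 3): 0 × 0 = 0 ≡ 0; 0 × 0 = 0 ≡ 0. So (-9)^7 ≡ 0 (mod 3).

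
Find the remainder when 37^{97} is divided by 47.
By Fermat: 37^{46} ≡ 1 (mod 47). 97 = 2×46 + 5. So 37^{97} ≡ 37^{5} ≡ 16 (mod 47)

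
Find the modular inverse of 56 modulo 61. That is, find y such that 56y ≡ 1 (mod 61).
12

Using Extended Euclidean Algorithm:
gcd(56, 61) = 1
Bezout coefficients: 56 × 12 + 61 × -11 = 1
So 56 × 12 ≡ 1 (mod 61)
The inverse is 12 mod 61 = 12
Verification: 56 × 12 = 672 = 11 × 61 + 1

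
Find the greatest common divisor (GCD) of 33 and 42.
3

Using the Euclidean algorithm:
33 = 0 × 42 + 33
42 = 1 × 33 + 9
33 = 3 × 9 + 6
9 = 1 × 6 + 3
6 = 2 × 3 + 0

GCD(33, 42) = 3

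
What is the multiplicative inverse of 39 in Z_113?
39^(-1) ≡ 29 (mod 113). Verification: 39 × 29 = 1131 ≡ 1 (mod 113)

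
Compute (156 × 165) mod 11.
0

(156 × 165) = 25740
25740 mod 11 = 0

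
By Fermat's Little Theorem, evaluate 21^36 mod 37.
By Fermat's Little Theorem, 21^{36} ≡ 1 (mod 37) since 37 is prime and gcd(21, 37) = 1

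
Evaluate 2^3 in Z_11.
3 = 2 + 1 (binary 11). Repeated squaring mod 11: 2^1 ≡ 2; 2^2 ≡ 2² = 4 ≡ 4. Multiply: 2^3 = 2^2 × 2^1 ≡ 4 × 2 (mod 11): 4 × 2 = 8 ≡ 8. So 2^3 ≡ 8 (mod 11).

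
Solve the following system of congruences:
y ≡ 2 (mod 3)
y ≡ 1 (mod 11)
23

Using the Chinese Remainder Theorem:
M = product of moduli = 33
For equation 1: M_1 = 11, 11 ≡ 2 (mod 3), inverse of 11 mod 3 is 2 (check: 2 × 2 = 4 ≡ 1 (mod 3))
For equation 2: M_2 = 3, 3 ≡ 3 (mod 11), inverse of 3 mod 11 is 4 (check: 3 × 4 = 12 ≡ 1 (mod 11))
Combine: y ≡ Σ r_i×M_i×(M_i⁻¹ mod m_i) = 2×11×2 + 1×3×4 = 44 + 12 = 56
56 mod 33 = 23
y ≡ 23 (mod 33)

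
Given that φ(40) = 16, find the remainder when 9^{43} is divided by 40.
By Euler: 9^{16} ≡ 1 (mod 40) since gcd(9, 40) = 1. 43 = 2×16 + 11. So 9^{43} ≡ 9^{11} ≡ 9 (mod 40)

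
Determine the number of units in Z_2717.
2160

Prime factorization: 2717 = 11 × 13 × 19
Using the formula φ(n) = n × Π(1 - 1/p) for each prime factor p:
φ(2717) = 2717 × (1 - 1/11) × (1 - 1/13) × (1 - 1/19)
φ(2717) = 2160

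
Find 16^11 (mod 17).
Using repeated squaring. 11 = 8 + 2 + 1 (binary 1011). Repeated squaring mod 17: 16^1 ≡ 16; 16^2 ≡ 16² = 256 ≡ 1; 16^4 ≡ 1² = 1 ≡ 1; 16^8 ≡ 1² = 1 ≡ 1. Multiply: 16^11 = 16^8 × 16^2 × 16^1 ≡ 1 × 1 × 16 (mod 17): 1 × 1 = 1 ≡ 1; 1 × 16 = 16 ≡ 16. So 16^11 ≡ 16 (mod 17).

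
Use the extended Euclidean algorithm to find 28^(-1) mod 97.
Extended GCD: 28(-45) + 97(13) = 1. So 28^(-1) ≡ 52 ≡ 52 (mod 97). Verify: 28 × 52 = 1456 ≡ 1 (mod 97)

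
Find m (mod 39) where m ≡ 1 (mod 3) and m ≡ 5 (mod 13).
M = 3 × 13 = 39. M₁ = 13, y₁ ≡ 1 (mod 3). M₂ = 3, y₂ ≡ 9 (mod 13). m = 1×13×1 + 5×3×9 ≡ 31 (mod 39)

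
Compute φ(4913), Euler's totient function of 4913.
4624

Prime factorization: 4913 = 17^3
Using the formula φ(n) = n × Π(1 - 1/p) for each prime factor p:
φ(4913) = 4913 × (1 - 1/17)
φ(4913) = 4624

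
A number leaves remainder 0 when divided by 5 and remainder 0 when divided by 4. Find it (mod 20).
M = 5 × 4 = 20. M₁ = 4, y₁ ≡ 4 (mod 5). M₂ = 5, y₂ ≡ 1 (mod 4). k = 0×4×4 + 0×5×1 ≡ 0 (mod 20)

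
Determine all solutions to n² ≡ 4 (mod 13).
The square roots of 4 mod 13 are 11 and 2. Verify: 11² = 121 ≡ 4 (mod 13)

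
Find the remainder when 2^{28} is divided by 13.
By Fermat: 2^{12} ≡ 1 (mod 13). 28 = 2×12 + 4. So 2^{28} ≡ 2^{4} ≡ 3 (mod 13)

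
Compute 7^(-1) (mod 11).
7^(-1) ≡ 8 (mod 11). Verification: 7 × 8 = 56 ≡ 1 (mod 11)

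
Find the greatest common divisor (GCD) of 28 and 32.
4

Using the Euclidean algorithm:
28 = 0 × 32 + 28
32 = 1 × 28 + 4
28 = 7 × 4 + 0

GCD(28, 32) = 4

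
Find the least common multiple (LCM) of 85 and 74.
6290

First find GCD(85, 74) using the Euclidean algorithm:
85 = 1 × 74 + 11
74 = 6 × 11 + 8
11 = 1 × 8 + 3
8 = 2 × 3 + 2
3 = 1 × 2 + 1
2 = 2 × 1 + 0
GCD(85, 74) = 1

LCM formula: LCM(a, b) = (a × b) / GCD(a, b)
LCM(85, 74) = (85 × 74) / 1
LCM(85, 74) = 6290 / 1
LCM(85, 74) = 6290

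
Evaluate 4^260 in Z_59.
Using Fermat: 4^{58} ≡ 1 (mod 59). 260 ≡ 28 (mod 58). So 4^{260} ≡ 4^{28} ≡ 15 (mod 59)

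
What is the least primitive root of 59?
2

A primitive root g modulo p has order p-1 = 58
Prime divisors of 58: [2, 29]
g is a primitive root iff g^(58/q) ≢ 1 (mod 59) for each prime divisor q
Testing small values:
  g = 2: 2^29 ≡ 58, 2^2 ≡ 4 (mod 59) → none is 1, primitive root!
The smallest primitive root is 2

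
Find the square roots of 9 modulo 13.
The square roots of 9 mod 13 are 3 and 10. Verify: 3² = 9 ≡ 9 (mod 13)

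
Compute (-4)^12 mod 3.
Using Fermat: (-4)^{2} ≡ 1 (mod 3). 12 ≡ 0 (mod 2). So (-4)^{12} ≡ (-4)^{0} ≡ 1 (mod 3)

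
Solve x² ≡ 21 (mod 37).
The square roots of 21 mod 37 are 13 and 24. Verify: 13² = 169 ≡ 21 (mod 37)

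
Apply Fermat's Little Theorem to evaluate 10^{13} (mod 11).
10

By Fermat's Little Theorem, a^(p-1) ≡ 1 (mod p) for prime p and gcd(a, p) = 1
Here p = 11, so 10^10 ≡ 1 (mod 11)
We can reduce the exponent: 13 mod 10 = 3
So 10^13 ≡ 10^3 (mod 11)
Computing: 10^3 mod 11 = 10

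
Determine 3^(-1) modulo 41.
3^(-1) ≡ 14 (mod 41). Verification: 3 × 14 = 42 ≡ 1 (mod 41)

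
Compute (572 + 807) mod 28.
7

(572 + 807) = 1379
1379 mod 28 = 7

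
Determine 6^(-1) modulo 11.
6^(-1) ≡ 2 (mod 11). Verification: 6 × 2 = 12 ≡ 1 (mod 11)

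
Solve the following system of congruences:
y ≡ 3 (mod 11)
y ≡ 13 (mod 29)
245

Using the Chinese Remainder Theorem:
M = product of moduli = 319
For equation 1: M_1 = 29, 29 ≡ 7 (mod 11), inverse of 29 mod 11 is 8 (check: 7 × 8 = 56 ≡ 1 (mod 11))
For equation 2: M_2 = 11, 11 ≡ 11 (mod 29), inverse of 11 mod 29 is 8 (check: 11 × 8 = 88 ≡ 1 (mod 29))
Combine: y ≡ Σ r_i×M_i×(M_i⁻¹ mod m_i) = 3×29×8 + 13×11×8 = 696 + 1144 = 1840
1840 mod 319 = 245
y ≡ 245 (mod 319)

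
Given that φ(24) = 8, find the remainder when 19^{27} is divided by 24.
By Euler: 19^{8} ≡ 1 (mod 24) since gcd(19, 24) = 1. 27 = 3×8 + 3. So 19^{27} ≡ 19^{3} ≡ 19 (mod 24)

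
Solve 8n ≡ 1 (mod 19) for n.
12

Using Extended Euclidean Algorithm:
gcd(8, 19) = 1
Bezout coefficients: 8 × -7 + 19 × 3 = 1
So 8 × -7 ≡ 1 (mod 19)
The inverse is -7 mod 19 = 12
Verification: 8 × 12 = 96 = 5 × 19 + 1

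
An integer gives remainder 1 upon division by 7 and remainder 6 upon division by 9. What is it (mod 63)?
M = 7 × 9 = 63. M₁ = 9, y₁ ≡ 4 (mod 7). M₂ = 7, y₂ ≡ 4 (mod 9). n = 1×9×4 + 6×7×4 ≡ 15 (mod 63). The smallest positive such number is 15.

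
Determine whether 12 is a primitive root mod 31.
p - 1 = 30 has prime divisors 2, 3, 5. Check 12^(30/q) mod 31 for each: 12^(30/2) = 12^15 ≡ 30, 12^(30/3) = 12^10 ≡ 25, 12^(30/5) = 12^6 ≡ 2 (mod 31). None of these is 1, so 12 has order 30 = φ(31), so it is a primitive root mod 31.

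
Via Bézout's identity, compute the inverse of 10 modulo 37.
Extended GCD: 10(-11) + 37(3) = 1. So 10^(-1) ≡ 26 ≡ 26 (mod 37). Verify: 10 × 26 = 260 ≡ 1 (mod 37)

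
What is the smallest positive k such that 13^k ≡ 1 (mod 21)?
Powers of 13 mod 21: 13^1≡13, 13^2≡1. Order = 2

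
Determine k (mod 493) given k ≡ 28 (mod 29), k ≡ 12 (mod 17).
318

Using the Chinese Remainder Theorem:
M = product of moduli = 493
For equation 1: M_1 = 17, 17 ≡ 17 (mod 29), inverse of 17 mod 29 is 12 (check: 17 × 12 = 204 ≡ 1 (mod 29))
For equation 2: M_2 = 29, 29 ≡ 12 (mod 17), inverse of 29 mod 17 is 10 (check: 12 × 10 = 120 ≡ 1 (mod 17))
Combine: k ≡ Σ r_i×M_i×(M_i⁻¹ mod m_i) = 28×17×12 + 12×29×10 = 5712 + 3480 = 9192
9192 mod 493 = 318
k ≡ 318 (mod 493)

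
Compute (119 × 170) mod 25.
5

(119 × 170) = 20230
20230 mod 25 = 5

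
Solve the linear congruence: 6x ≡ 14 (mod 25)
19

Since gcd(6, 25) = 1 divides 14, a solution exists.
Multiply both sides by the inverse of 6 mod 25:
  6^(-1) mod 25 = 21
  x ≡ 21 × 14 ≡ 294 ≡ 19 (mod 25)
Verification: 6 × 19 = 114 = 4 × 25 + 14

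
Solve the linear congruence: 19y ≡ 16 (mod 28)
20

Since gcd(19, 28) = 1 divides 16, a solution exists.
Multiply both sides by the inverse of 19 mod 28:
  19^(-1) mod 28 = 3
  x ≡ 3 × 16 ≡ 48 ≡ 20 (mod 28)
Verification: 19 × 20 = 380 = 13 × 28 + 16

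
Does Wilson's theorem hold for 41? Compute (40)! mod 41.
(40)! mod 41 = 40. Since this equals -1 (mod 41), Wilson confirms 41 is prime.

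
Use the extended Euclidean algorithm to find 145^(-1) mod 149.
Extended GCD: 145(37) + 149(-36) = 1. So 145^(-1) ≡ 37 ≡ 37 (mod 149). Verify: 145 × 37 = 5365 ≡ 1 (mod 149)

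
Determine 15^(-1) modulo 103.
15^(-1) ≡ 55 (mod 103). Verification: 15 × 55 = 825 ≡ 1 (mod 103)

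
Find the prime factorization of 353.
353

Divide by primes starting from smallest:
353 ÷ 353 = 1

353 = 353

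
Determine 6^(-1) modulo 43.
6^(-1) ≡ 36 (mod 43). Verification: 6 × 36 = 216 ≡ 1 (mod 43)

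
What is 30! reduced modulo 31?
By Wilson's theorem, (30)! ≡ -1 ≡ 30 (mod 31)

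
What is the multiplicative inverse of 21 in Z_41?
21^(-1) ≡ 2 (mod 41). Verification: 21 × 2 = 42 ≡ 1 (mod 41)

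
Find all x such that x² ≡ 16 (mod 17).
The square roots of 16 mod 17 are 4 and 13. Verify: 4² = 16 ≡ 16 (mod 17)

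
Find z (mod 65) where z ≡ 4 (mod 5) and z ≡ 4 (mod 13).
M = 5 × 13 = 65. M₁ = 13, y₁ ≡ 2 (mod 5). M₂ = 5, y₂ ≡ 8 (mod 13). z = 4×13×2 + 4×5×8 ≡ 4 (mod 65)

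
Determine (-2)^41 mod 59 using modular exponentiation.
Using repeated squaring. (-2) ≡ 57 (mod 59). 41 = 32 + 8 + 1 (binary 101001). Repeated squaring mod 59: 57^1 ≡ 57; 57^2 ≡ 57² = 3249 ≡ 4; 57^4 ≡ 4² = 16 ≡ 16; 57^8 ≡ 16² = 256 ≡ 20; 57^16 ≡ 20² = 400 ≡ 46; 57^32 ≡ 46² = 2116 ≡ 51. Multiply: (-2)^41 ≡ 57^32 × 57^8 × 57^1 ≡ 51 × 20 × 57 (mod 59): 51 × 20 = 1020 ≡ 17; 17 × 57 = 969 ≡ 25. So (-2)^41 ≡ 25 (mod 59).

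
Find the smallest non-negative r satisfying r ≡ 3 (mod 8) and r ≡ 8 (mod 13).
M = 8 × 13 = 104. M₁ = 13, y₁ ≡ 5 (mod 8). M₂ = 8, y₂ ≡ 5 (mod 13). r = 3×13×5 + 8×8×5 ≡ 99 (mod 104)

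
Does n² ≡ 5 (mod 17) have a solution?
By Euler's criterion: 5^{8} ≡ 16 (mod 17). Since this equals -1 (≡ 16), 5 is not a QR.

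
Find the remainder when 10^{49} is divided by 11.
By Fermat: 10^{10} ≡ 1 (mod 11). 49 = 4×10 + 9. So 10^{49} ≡ 10^{9} ≡ 10 (mod 11)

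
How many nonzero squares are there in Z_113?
For prime 113, there are (p-1)/2 = (113-1)/2 = 56 quadratic residues (excluding 0).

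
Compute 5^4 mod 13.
4 = 4 (binary 100). Repeated squaring mod 13: 5^1 ≡ 5; 5^2 ≡ 5² = 25 ≡ 12; 5^4 ≡ 12² = 144 ≡ 1. So 5^4 ≡ 1 (mod 13).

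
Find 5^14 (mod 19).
Using repeated squaring. 14 = 8 + 4 + 2 (binary 1110). Repeated squaring mod 19: 5^1 ≡ 5; 5^2 ≡ 5² = 25 ≡ 6; 5^4 ≡ 6² = 36 ≡ 17; 5^8 ≡ 17² = 289 ≡ 4. Multiply: 5^14 = 5^8 × 5^4 × 5^2 ≡ 4 × 17 × 6 (mod 19): 4 × 17 = 68 ≡ 11; 11 × 6 = 66 ≡ 9. So 5^14 ≡ 9 (mod 19).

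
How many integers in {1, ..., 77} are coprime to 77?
60

Prime factorization: 77 = 7 × 11
Using the formula φ(n) = n × Π(1 - 1/p) for each prime factor p:
φ(77) = 77 × (1 - 1/7) × (1 - 1/11)
φ(77) = 60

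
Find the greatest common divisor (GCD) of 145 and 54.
1

Using the Euclidean algorithm:
145 = 2 × 54 + 37
54 = 1 × 37 + 17
37 = 2 × 17 + 3
17 = 5 × 3 + 2
3 = 1 × 2 + 1
2 = 2 × 1 + 0

GCD(145, 54) = 1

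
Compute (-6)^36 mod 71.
Using repeated squaring. (-6) ≡ 65 (mod 71). 36 = 32 + 4 (binary 100100). Repeated squaring mod 71: 65^1 ≡ 65; 65^2 ≡ 65² = 4225 ≡ 36; 65^4 ≡ 36² = 1296 ≡ 18; 65^8 ≡ 18² = 324 ≡ 40; 65^16 ≡ 40² = 1600 ≡ 38; 65^32 ≡ 38² = 1444 ≡ 24. Multiply: (-6)^36 ≡ 65^32 × 65^4 ≡ 24 × 18 (mod 71): 24 × 18 = 432 ≡ 6. So (-6)^36 ≡ 6 (mod 71).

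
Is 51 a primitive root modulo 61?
p - 1 = 60 has prime divisors 2, 3, 5. Check 51^(60/q) mod 61 for each: 51^(60/2) = 51^30 ≡ 60, 51^(60/3) = 51^20 ≡ 13, 51^(60/5) = 51^12 ≡ 58 (mod 61). None of these is 1, so 51 has order 60 = φ(61), so it is a primitive root mod 61.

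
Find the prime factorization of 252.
2^2 × 3^2 × 7

Divide by primes starting from smallest:
252 ÷ 2 = 126
126 ÷ 2 = 63
63 ÷ 3 = 21
21 ÷ 3 = 7
7 ÷ 7 = 1

252 = 2^2 × 3^2 × 7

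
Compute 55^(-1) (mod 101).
90

Using Extended Euclidean Algorithm:
gcd(55, 101) = 1
Bezout coefficients: 55 × -11 + 101 × 6 = 1
So 55 × -11 ≡ 1 (mod 101)
The inverse is -11 mod 101 = 90
Verification: 55 × 90 = 4950 = 49 × 101 + 1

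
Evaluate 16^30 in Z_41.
Using repeated squaring. 30 = 16 + 8 + 4 + 2 (binary 11110). Repeated squaring mod 41: 16^1 ≡ 16; 16^2 ≡ 16² = 256 ≡ 10; 16^4 ≡ 10² = 100 ≡ 18; 16^8 ≡ 18² = 324 ≡ 37; 16^16 ≡ 37² = 1369 ≡ 16. Multiply: 16^30 = 16^16 × 16^8 × 16^4 × 16^2 ≡ 16 × 37 × 18 × 10 (mod 41): 16 × 37 = 592 ≡ 18; 18 × 18 = 324 ≡ 37; 37 × 10 = 370 ≡ 1. So 16^30 ≡ 1 (mod 41).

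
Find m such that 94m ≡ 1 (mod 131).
94^(-1) ≡ 46 (mod 131). Verification: 94 × 46 = 4324 ≡ 1 (mod 131)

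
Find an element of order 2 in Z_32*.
31 has order 2 mod 32 since 31^{2} ≡ 1 (mod 32) and no smaller power works.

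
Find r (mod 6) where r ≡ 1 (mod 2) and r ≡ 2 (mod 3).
M = 2 × 3 = 6. M₁ = 3, y₁ ≡ 1 (mod 2). M₂ = 2, y₂ ≡ 2 (mod 3). r = 1×3×1 + 2×2×2 ≡ 5 (mod 6)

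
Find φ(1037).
960

Prime factorization: 1037 = 17 × 61
Using the formula φ(n) = n × Π(1 - 1/p) for each prime factor p:
φ(1037) = 1037 × (1 - 1/17) × (1 - 1/61)
φ(1037) = 960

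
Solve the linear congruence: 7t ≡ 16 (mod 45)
28

Since gcd(7, 45) = 1 divides 16, a solution exists.
Multiply both sides by the inverse of 7 mod 45:
  7^(-1) mod 45 = 13
  x ≡ 13 × 16 ≡ 208 ≡ 28 (mod 45)
Verification: 7 × 28 = 196 = 4 × 45 + 16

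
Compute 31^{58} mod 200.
41

Using successive squaring:
Binary expansion of 58: 111010
Powers of 31 mod 200 (each is the square of the previous):
  31^1 ≡ 31 (mod 200)
  31^2 ≡ 31² = 961 ≡ 161 (mod 200)
  31^4 ≡ 161² = 25921 ≡ 121 (mod 200)
  31^8 ≡ 121² = 14641 ≡ 41 (mod 200)
  31^16 ≡ 41² = 1681 ≡ 81 (mod 200)
  31^32 ≡ 81² = 6561 ≡ 161 (mod 200)
58 = 32 + 16 + 8 + 2, so 31^58 = 31^32 × 31^16 × 31^8 × 31^2 ≡ 161 × 81 × 41 × 161 (mod 200)
Multiplying step by step:
  161 × 81 = 13041 ≡ 41 (mod 200)
  41 × 41 = 1681 ≡ 81 (mod 200)
  81 × 161 = 13041 ≡ 41 (mod 200)
Result: 31^58 ≡ 41 (mod 200)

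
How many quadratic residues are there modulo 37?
For prime 37, there are (p-1)/2 = (37-1)/2 = 18 quadratic residues (excluding 0).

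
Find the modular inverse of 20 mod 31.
20^(-1) ≡ 14 (mod 31). Verification: 20 × 14 = 280 ≡ 1 (mod 31)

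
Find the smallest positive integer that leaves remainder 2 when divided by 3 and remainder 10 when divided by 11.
M = 3 × 11 = 33. M₁ = 11, y₁ ≡ 2 (mod 3). M₂ = 3, y₂ ≡ 4 (mod 11). k = 2×11×2 + 10×3×4 ≡ 32 (mod 33). The smallest positive such number is 32.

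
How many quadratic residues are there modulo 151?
For prime 151, there are (p-1)/2 = (151-1)/2 = 75 quadratic residues (excluding 0).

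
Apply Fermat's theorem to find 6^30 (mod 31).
By Fermat's Little Theorem, 6^{30} ≡ 1 (mod 31) since 31 is prime and gcd(6, 31) = 1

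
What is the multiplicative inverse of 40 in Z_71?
16

Using Extended Euclidean Algorithm:
gcd(40, 71) = 1
Bezout coefficients: 40 × 16 + 71 × -9 = 1
So 40 × 16 ≡ 1 (mod 71)
The inverse is 16 mod 71 = 16
Verification: 40 × 16 = 640 = 9 × 71 + 1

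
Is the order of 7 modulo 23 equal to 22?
Yes, ord_23(7) = 22.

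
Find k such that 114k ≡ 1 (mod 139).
114^(-1) ≡ 50 (mod 139). Verification: 114 × 50 = 5700 ≡ 1 (mod 139)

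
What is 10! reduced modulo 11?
By Wilson's theorem, (10)! ≡ -1 ≡ 10 (mod 11)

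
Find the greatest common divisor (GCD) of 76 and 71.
1

Using the Euclidean algorithm:
76 = 1 × 71 + 5
71 = 14 × 5 + 1
5 = 5 × 1 + 0

GCD(76, 71) = 1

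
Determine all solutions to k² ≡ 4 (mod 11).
The square roots of 4 mod 11 are 9 and 2. Verify: 9² = 81 ≡ 4 (mod 11)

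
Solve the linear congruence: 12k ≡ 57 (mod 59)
49

Since gcd(12, 59) = 1 divides 57, a solution exists.
Multiply both sides by the inverse of 12 mod 59:
  12^(-1) mod 59 = 5
  x ≡ 5 × 57 ≡ 285 ≡ 49 (mod 59)
Verification: 12 × 49 = 588 = 9 × 59 + 57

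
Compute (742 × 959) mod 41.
23

(742 × 959) = 711578
711578 mod 41 = 23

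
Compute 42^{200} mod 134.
22

Using successive squaring:
Binary expansion of 200: 11001000
Powers of 42 mod 134 (each is the square of the previous):
  42^1 ≡ 42 (mod 134)
  42^2 ≡ 42² = 1764 ≡ 22 (mod 134)
  42^4 ≡ 22² = 484 ≡ 82 (mod 134)
  42^8 ≡ 82² = 6724 ≡ 24 (mod 134)
  42^16 ≡ 24² = 576 ≡ 40 (mod 134)
  42^32 ≡ 40² = 1600 ≡ 126 (mod 134)
  42^64 ≡ 126² = 15876 ≡ 64 (mod 134)
  42^128 ≡ 64² = 4096 ≡ 76 (mod 134)
200 = 128 + 64 + 8, so 42^200 = 42^128 × 42^64 × 42^8 ≡ 76 × 64 × 24 (mod 134)
Multiplying step by step:
  76 × 64 = 4864 ≡ 40 (mod 134)
  40 × 24 = 960 ≡ 22 (mod 134)
Result: 42^200 ≡ 22 (mod 134)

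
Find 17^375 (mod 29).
Using Fermat: 17^{28} ≡ 1 (mod 29). 375 ≡ 11 (mod 28). So 17^{375} ≡ 17^{11} ≡ 12 (mod 29)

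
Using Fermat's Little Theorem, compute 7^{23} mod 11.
2

By Fermat's Little Theorem, a^(p-1) ≡ 1 (mod p) for prime p and gcd(a, p) = 1
Here p = 11, so 7^10 ≡ 1 (mod 11)
We can reduce the exponent: 23 mod 10 = 3
So 7^23 ≡ 7^3 (mod 11)
Computing: 7^3 mod 11 = 2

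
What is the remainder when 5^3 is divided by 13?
3 = 2 + 1 (binary 11). Repeated squaring mod 13: 5^1 ≡ 5; 5^2 ≡ 5² = 25 ≡ 12. Multiply: 5^3 = 5^2 × 5^1 ≡ 12 × 5 (mod 13): 12 × 5 = 60 ≡ 8. So 5^3 ≡ 8 (mod 13).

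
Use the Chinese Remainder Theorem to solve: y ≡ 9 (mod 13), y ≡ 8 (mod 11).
74

Using the Chinese Remainder Theorem:
M = product of moduli = 143
For equation 1: M_1 = 11, 11 ≡ 11 (mod 13), inverse of 11 mod 13 is 6 (check: 11 × 6 = 66 ≡ 1 (mod 13))
For equation 2: M_2 = 13, 13 ≡ 2 (mod 11), inverse of 13 mod 11 is 6 (check: 2 × 6 = 12 ≡ 1 (mod 11))
Combine: y ≡ Σ r_i×M_i×(M_i⁻¹ mod m_i) = 9×11×6 + 8×13×6 = 594 + 624 = 1218
1218 mod 143 = 74
y ≡ 74 (mod 143)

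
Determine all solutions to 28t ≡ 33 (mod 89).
87

Since gcd(28, 89) = 1 divides 33, a solution exists.
Multiply both sides by the inverse of 28 mod 89:
  28^(-1) mod 89 = 35
  x ≡ 35 × 33 ≡ 1155 ≡ 87 (mod 89)
Verification: 28 × 87 = 2436 = 27 × 89 + 33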